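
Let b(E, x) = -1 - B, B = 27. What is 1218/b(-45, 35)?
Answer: -87/2 ≈ -43.500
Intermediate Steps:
b(E, x) = -28 (b(E, x) = -1 - 1*27 = -1 - 27 = -28)
1218/b(-45, 35) = 1218/(-28) = 1218*(-1/28) = -87/2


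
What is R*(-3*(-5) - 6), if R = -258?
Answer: -2322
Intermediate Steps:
R*(-3*(-5) - 6) = -258*(-3*(-5) - 6) = -258*(15 - 6) = -258*9 = -2322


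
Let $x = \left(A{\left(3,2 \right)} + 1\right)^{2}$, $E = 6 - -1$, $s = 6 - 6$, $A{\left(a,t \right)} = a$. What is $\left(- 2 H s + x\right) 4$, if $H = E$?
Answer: $64$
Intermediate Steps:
$s = 0$ ($s = 6 - 6 = 0$)
$E = 7$ ($E = 6 + 1 = 7$)
$H = 7$
$x = 16$ ($x = \left(3 + 1\right)^{2} = 4^{2} = 16$)
$\left(- 2 H s + x\right) 4 = \left(\left(-2\right) 7 \cdot 0 + 16\right) 4 = \left(\left(-14\right) 0 + 16\right) 4 = \left(0 + 16\right) 4 = 16 \cdot 4 = 64$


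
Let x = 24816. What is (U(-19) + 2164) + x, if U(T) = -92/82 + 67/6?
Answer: 6639551/246 ≈ 26990.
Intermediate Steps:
U(T) = 2471/246 (U(T) = -92*1/82 + 67*(⅙) = -46/41 + 67/6 = 2471/246)
(U(-19) + 2164) + x = (2471/246 + 2164) + 24816 = 534815/246 + 24816 = 6639551/246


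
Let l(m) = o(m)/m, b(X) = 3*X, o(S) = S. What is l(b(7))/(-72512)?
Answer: -1/72512 ≈ -1.3791e-5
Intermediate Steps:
l(m) = 1 (l(m) = m/m = 1)
l(b(7))/(-72512) = 1/(-72512) = 1*(-1/72512) = -1/72512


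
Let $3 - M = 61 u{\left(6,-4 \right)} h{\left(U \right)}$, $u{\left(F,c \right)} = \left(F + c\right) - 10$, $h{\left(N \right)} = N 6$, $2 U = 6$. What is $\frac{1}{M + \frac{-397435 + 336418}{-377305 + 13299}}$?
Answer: $\frac{364006}{3198581739} \approx 0.0001138$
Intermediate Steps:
$U = 3$ ($U = \frac{1}{2} \cdot 6 = 3$)
$h{\left(N \right)} = 6 N$
$u{\left(F,c \right)} = -10 + F + c$
$M = 8787$ ($M = 3 - 61 \left(-10 + 6 - 4\right) 6 \cdot 3 = 3 - 61 \left(-8\right) 18 = 3 - \left(-488\right) 18 = 3 - -8784 = 3 + 8784 = 8787$)
$\frac{1}{M + \frac{-397435 + 336418}{-377305 + 13299}} = \frac{1}{8787 + \frac{-397435 + 336418}{-377305 + 13299}} = \frac{1}{8787 - \frac{61017}{-364006}} = \frac{1}{8787 - - \frac{61017}{364006}} = \frac{1}{8787 + \frac{61017}{364006}} = \frac{1}{\frac{3198581739}{364006}} = \frac{364006}{3198581739}$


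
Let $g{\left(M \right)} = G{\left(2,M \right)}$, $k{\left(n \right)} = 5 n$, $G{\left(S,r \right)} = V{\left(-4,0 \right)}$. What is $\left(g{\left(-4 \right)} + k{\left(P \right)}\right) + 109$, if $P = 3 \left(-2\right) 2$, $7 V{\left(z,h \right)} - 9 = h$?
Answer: $\frac{352}{7} \approx 50.286$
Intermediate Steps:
$V{\left(z,h \right)} = \frac{9}{7} + \frac{h}{7}$
$G{\left(S,r \right)} = \frac{9}{7}$ ($G{\left(S,r \right)} = \frac{9}{7} + \frac{1}{7} \cdot 0 = \frac{9}{7} + 0 = \frac{9}{7}$)
$P = -12$ ($P = \left(-6\right) 2 = -12$)
$g{\left(M \right)} = \frac{9}{7}$
$\left(g{\left(-4 \right)} + k{\left(P \right)}\right) + 109 = \left(\frac{9}{7} + 5 \left(-12\right)\right) + 109 = \left(\frac{9}{7} - 60\right) + 109 = - \frac{411}{7} + 109 = \frac{352}{7}$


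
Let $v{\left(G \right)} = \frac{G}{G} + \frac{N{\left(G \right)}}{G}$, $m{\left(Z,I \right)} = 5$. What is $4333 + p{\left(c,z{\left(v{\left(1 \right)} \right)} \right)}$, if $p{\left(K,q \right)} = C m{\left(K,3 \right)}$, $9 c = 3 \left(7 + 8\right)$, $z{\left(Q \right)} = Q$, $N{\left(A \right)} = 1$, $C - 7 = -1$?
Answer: $4363$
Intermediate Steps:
$C = 6$ ($C = 7 - 1 = 6$)
$v{\left(G \right)} = 1 + \frac{1}{G}$ ($v{\left(G \right)} = \frac{G}{G} + 1 \frac{1}{G} = 1 + \frac{1}{G}$)
$c = 5$ ($c = \frac{3 \left(7 + 8\right)}{9} = \frac{3 \cdot 15}{9} = \frac{1}{9} \cdot 45 = 5$)
$p{\left(K,q \right)} = 30$ ($p{\left(K,q \right)} = 6 \cdot 5 = 30$)
$4333 + p{\left(c,z{\left(v{\left(1 \right)} \right)} \right)} = 4333 + 30 = 4363$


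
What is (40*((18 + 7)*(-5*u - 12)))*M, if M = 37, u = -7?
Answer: 851000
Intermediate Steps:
(40*((18 + 7)*(-5*u - 12)))*M = (40*((18 + 7)*(-5*(-7) - 12)))*37 = (40*(25*(35 - 12)))*37 = (40*(25*23))*37 = (40*575)*37 = 23000*37 = 851000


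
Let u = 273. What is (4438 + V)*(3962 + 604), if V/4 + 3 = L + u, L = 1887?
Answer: 59659356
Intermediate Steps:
V = 8628 (V = -12 + 4*(1887 + 273) = -12 + 4*2160 = -12 + 8640 = 8628)
(4438 + V)*(3962 + 604) = (4438 + 8628)*(3962 + 604) = 13066*4566 = 59659356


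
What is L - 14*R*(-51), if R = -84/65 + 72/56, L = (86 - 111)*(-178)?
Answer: 288944/65 ≈ 4445.3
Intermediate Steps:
L = 4450 (L = -25*(-178) = 4450)
R = -3/455 (R = -84*1/65 + 72*(1/56) = -84/65 + 9/7 = -3/455 ≈ -0.0065934)
L - 14*R*(-51) = 4450 - 14*(-3/455)*(-51) = 4450 + (6/65)*(-51) = 4450 - 306/65 = 288944/65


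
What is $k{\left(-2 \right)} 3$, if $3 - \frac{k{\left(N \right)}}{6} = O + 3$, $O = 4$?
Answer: $-72$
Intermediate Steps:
$k{\left(N \right)} = -24$ ($k{\left(N \right)} = 18 - 6 \left(4 + 3\right) = 18 - 42 = -24$)
$k{\left(-2 \right)} 3 = \left(-24\right) 3 = -72$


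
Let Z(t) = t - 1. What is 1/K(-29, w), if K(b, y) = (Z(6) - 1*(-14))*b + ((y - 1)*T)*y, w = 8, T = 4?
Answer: -1/327 ≈ -0.0030581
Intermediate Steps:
Z(t) = -1 + t
K(b, y) = 19*b + y*(-4 + 4*y) (K(b, y) = ((-1 + 6) - 1*(-14))*b + ((y - 1)*4)*y = (5 + 14)*b + ((-1 + y)*4)*y = 19*b + (-4 + 4*y)*y = 19*b + y*(-4 + 4*y))
1/K(-29, w) = 1/(-4*8 + 4*8² + 19*(-29)) = 1/(-32 + 4*64 - 551) = 1/(-32 + 256 - 551) = 1/(-327) = -1/327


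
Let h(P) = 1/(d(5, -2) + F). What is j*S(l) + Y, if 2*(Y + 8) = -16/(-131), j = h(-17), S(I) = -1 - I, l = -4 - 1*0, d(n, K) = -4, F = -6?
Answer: -10793/1310 ≈ -8.2389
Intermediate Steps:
l = -4 (l = -4 + 0 = -4)
h(P) = -⅒ (h(P) = 1/(-4 - 6) = 1/(-10) = -⅒)
j = -⅒ ≈ -0.10000
Y = -1040/131 (Y = -8 + (-16/(-131))/2 = -8 + (-16*(-1/131))/2 = -8 + (½)*(16/131) = -8 + 8/131 = -1040/131 ≈ -7.9389)
j*S(l) + Y = -(-1 - 1*(-4))/10 - 1040/131 = -(-1 + 4)/10 - 1040/131 = -⅒*3 - 1040/131 = -3/10 - 1040/131 = -10793/1310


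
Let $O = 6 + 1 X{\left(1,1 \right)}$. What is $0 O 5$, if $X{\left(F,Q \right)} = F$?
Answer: $0$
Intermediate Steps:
$O = 7$ ($O = 6 + 1 \cdot 1 = 6 + 1 = 7$)
$0 O 5 = 0 \cdot 7 \cdot 5 = 0 \cdot 5 = 0$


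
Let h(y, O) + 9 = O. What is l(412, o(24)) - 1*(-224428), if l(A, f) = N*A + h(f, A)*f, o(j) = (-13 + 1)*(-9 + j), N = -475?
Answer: -43812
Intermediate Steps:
h(y, O) = -9 + O
o(j) = 108 - 12*j (o(j) = -12*(-9 + j) = 108 - 12*j)
l(A, f) = -475*A + f*(-9 + A) (l(A, f) = -475*A + (-9 + A)*f = -475*A + f*(-9 + A))
l(412, o(24)) - 1*(-224428) = (-475*412 + (108 - 12*24)*(-9 + 412)) - 1*(-224428) = (-195700 + (108 - 288)*403) + 224428 = (-195700 - 180*403) + 224428 = (-195700 - 72540) + 224428 = -268240 + 224428 = -43812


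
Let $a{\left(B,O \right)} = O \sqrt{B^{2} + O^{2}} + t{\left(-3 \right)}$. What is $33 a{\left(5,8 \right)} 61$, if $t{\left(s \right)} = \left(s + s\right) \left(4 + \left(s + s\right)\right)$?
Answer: $24156 + 16104 \sqrt{89} \approx 1.7608 \cdot 10^{5}$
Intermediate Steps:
$t{\left(s \right)} = 2 s \left(4 + 2 s\right)$
$a{\left(B,O \right)} = 12 + O \sqrt{B^{2} + O^{2}}$ ($a{\left(B,O \right)} = O \sqrt{B^{2} + O^{2}} + 4 \left(-3\right) \left(2 - 3\right) = O \sqrt{B^{2} + O^{2}} + 4 \left(-3\right) \left(-1\right) = O \sqrt{B^{2} + O^{2}} + 12 = 12 + O \sqrt{B^{2} + O^{2}}$)
$33 a{\left(5,8 \right)} 61 = 33 \left(12 + 8 \sqrt{5^{2} + 8^{2}}\right) 61 = 33 \left(12 + 8 \sqrt{25 + 64}\right) 61 = 33 \left(12 + 8 \sqrt{89}\right) 61 = \left(396 + 264 \sqrt{89}\right) 61 = 24156 + 16104 \sqrt{89}$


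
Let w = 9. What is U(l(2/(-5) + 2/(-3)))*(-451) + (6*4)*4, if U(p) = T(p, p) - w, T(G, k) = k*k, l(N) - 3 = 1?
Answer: -3061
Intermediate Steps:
l(N) = 4 (l(N) = 3 + 1 = 4)
T(G, k) = k**2
U(p) = -9 + p**2 (U(p) = p**2 - 1*9 = p**2 - 9 = -9 + p**2)
U(l(2/(-5) + 2/(-3)))*(-451) + (6*4)*4 = (-9 + 4**2)*(-451) + (6*4)*4 = (-9 + 16)*(-451) + 24*4 = 7*(-451) + 96 = -3157 + 96 = -3061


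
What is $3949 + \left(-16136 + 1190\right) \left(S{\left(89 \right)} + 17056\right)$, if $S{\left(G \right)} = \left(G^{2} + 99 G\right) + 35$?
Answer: $-505514609$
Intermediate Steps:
$S{\left(G \right)} = 35 + G^{2} + 99 G$
$3949 + \left(-16136 + 1190\right) \left(S{\left(89 \right)} + 17056\right) = 3949 + \left(-16136 + 1190\right) \left(\left(35 + 89^{2} + 99 \cdot 89\right) + 17056\right) = 3949 - 14946 \left(\left(35 + 7921 + 8811\right) + 17056\right) = 3949 - 14946 \left(16767 + 17056\right) = 3949 - 505518558 = -505514609$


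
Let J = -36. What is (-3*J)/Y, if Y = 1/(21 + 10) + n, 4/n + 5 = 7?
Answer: 372/7 ≈ 53.143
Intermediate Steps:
n = 2 (n = 4/(-5 + 7) = 4/2 = 4*(½) = 2)
Y = 63/31 (Y = 1/(21 + 10) + 2 = 1/31 + 2 = 63/31 ≈ 2.0323)
(-3*J)/Y = (-3*(-36))/(63/31) = 108*(31/63) = 372/7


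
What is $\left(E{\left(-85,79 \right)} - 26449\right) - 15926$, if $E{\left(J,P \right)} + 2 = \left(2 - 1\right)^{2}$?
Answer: $-42376$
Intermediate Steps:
$E{\left(J,P \right)} = -1$ ($E{\left(J,P \right)} = -2 + \left(2 - 1\right)^{2} = -2 + 1^{2} = -2 + 1 = -1$)
$\left(E{\left(-85,79 \right)} - 26449\right) - 15926 = \left(-1 - 26449\right) - 15926 = -26450 - 15926 = -42376$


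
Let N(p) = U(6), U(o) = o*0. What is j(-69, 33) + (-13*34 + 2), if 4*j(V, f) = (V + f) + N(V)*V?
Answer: -449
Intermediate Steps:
U(o) = 0
N(p) = 0
j(V, f) = V/4 + f/4 (j(V, f) = ((V + f) + 0*V)/4 = ((V + f) + 0)/4 = (V + f)/4 = V/4 + f/4)
j(-69, 33) + (-13*34 + 2) = ((1/4)*(-69) + (1/4)*33) + (-13*34 + 2) = (-69/4 + 33/4) + (-442 + 2) = -9 - 440 = -449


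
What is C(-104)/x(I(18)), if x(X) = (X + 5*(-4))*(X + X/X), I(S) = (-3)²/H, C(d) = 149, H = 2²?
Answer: -2384/923 ≈ -2.5829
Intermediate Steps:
H = 4
I(S) = 9/4 (I(S) = (-3)²/4 = 9*(¼) = 9/4)
x(X) = (1 + X)*(-20 + X) (x(X) = (X - 20)*(X + 1) = (-20 + X)*(1 + X) = (1 + X)*(-20 + X))
C(-104)/x(I(18)) = 149/(-20 + (9/4)² - 19*9/4) = 149/(-20 + 81/16 - 171/4) = 149/(-923/16) = 149*(-16/923) = -2384/923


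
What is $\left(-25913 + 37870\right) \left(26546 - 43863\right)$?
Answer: $-207059369$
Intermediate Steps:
$\left(-25913 + 37870\right) \left(26546 - 43863\right) = 11957 \left(-17317\right) = -207059369$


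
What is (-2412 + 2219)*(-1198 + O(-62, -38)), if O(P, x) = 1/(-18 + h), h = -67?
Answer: 19653383/85 ≈ 2.3122e+5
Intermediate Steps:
O(P, x) = -1/85 (O(P, x) = 1/(-18 - 67) = 1/(-85) = -1/85)
(-2412 + 2219)*(-1198 + O(-62, -38)) = (-2412 + 2219)*(-1198 - 1/85) = -193*(-101831/85) = 19653383/85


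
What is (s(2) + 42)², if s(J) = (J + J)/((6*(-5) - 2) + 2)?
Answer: 394384/225 ≈ 1752.8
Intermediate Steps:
s(J) = -J/15 (s(J) = (2*J)/((-30 - 2) + 2) = (2*J)/(-32 + 2) = (2*J)/(-30) = (2*J)*(-1/30) = -J/15)
(s(2) + 42)² = (-1/15*2 + 42)² = (-2/15 + 42)² = (628/15)² = 394384/225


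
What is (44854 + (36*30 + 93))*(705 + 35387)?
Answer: 1661206484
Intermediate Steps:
(44854 + (36*30 + 93))*(705 + 35387) = (44854 + (1080 + 93))*36092 = (44854 + 1173)*36092 = 46027*36092 = 1661206484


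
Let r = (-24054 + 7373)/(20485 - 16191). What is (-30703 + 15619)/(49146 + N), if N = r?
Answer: -64770696/211016243 ≈ -0.30695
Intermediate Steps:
r = -16681/4294 ≈ -3.8847
N = -16681/4294 ≈ -3.8847
(-30703 + 15619)/(49146 + N) = (-30703 + 15619)/(49146 - 16681/4294) = -15084/211016243/4294 = -15084*4294/211016243 = -64770696/211016243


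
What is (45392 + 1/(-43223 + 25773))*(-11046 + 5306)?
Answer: -454659889026/1745 ≈ -2.6055e+8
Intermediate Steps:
(45392 + 1/(-43223 + 25773))*(-11046 + 5306) = (45392 + 1/(-17450))*(-5740) = (45392 - 1/17450)*(-5740) = (792090399/17450)*(-5740) = -454659889026/1745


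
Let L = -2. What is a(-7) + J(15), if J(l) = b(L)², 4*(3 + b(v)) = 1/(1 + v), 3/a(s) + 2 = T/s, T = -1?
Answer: 1861/208 ≈ 8.9471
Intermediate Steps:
a(s) = 3/(-2 - 1/s)
b(v) = -3 + 1/(4*(1 + v))
J(l) = 169/16 (J(l) = ((-11 - 12*(-2))/(4*(1 - 2)))² = ((¼)*(-11 + 24)/(-1))² = ((¼)*(-1)*13)² = (-13/4)² = 169/16)
a(-7) + J(15) = -3*(-7)/(1 + 2*(-7)) + 169/16 = -3*(-7)/(1 - 14) + 169/16 = -3*(-7)/(-13) + 169/16 = -3*(-7)*(-1/13) + 169/16 = -21/13 + 169/16 = 1861/208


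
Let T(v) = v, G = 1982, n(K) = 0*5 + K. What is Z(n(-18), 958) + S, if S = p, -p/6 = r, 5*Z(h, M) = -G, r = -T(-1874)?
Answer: -58202/5 ≈ -11640.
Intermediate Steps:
n(K) = K (n(K) = 0 + K = K)
r = 1874 (r = -1*(-1874) = 1874)
Z(h, M) = -1982/5 (Z(h, M) = (-1*1982)/5 = (⅕)*(-1982) = -1982/5)
p = -11244 (p = -6*1874 = -11244)
S = -11244
Z(n(-18), 958) + S = -1982/5 - 11244 = -58202/5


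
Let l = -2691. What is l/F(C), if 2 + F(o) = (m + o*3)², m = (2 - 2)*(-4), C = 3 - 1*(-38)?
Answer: -2691/15127 ≈ -0.17789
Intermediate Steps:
C = 41 (C = 3 + 38 = 41)
m = 0 (m = 0*(-4) = 0)
F(o) = -2 + 9*o² (F(o) = -2 + (0 + o*3)² = -2 + (0 + 3*o)² = -2 + (3*o)² = -2 + 9*o²)
l/F(C) = -2691/(-2 + 9*41²) = -2691/(-2 + 9*1681) = -2691/(-2 + 15129) = -2691/15127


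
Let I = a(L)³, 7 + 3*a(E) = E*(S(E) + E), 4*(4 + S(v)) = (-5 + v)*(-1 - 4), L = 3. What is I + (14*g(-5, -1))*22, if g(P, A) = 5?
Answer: 332515/216 ≈ 1539.4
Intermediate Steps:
S(v) = 9/4 - 5*v/4 (S(v) = -4 + ((-5 + v)*(-1 - 4))/4 = -4 + ((-5 + v)*(-5))/4 = -4 + (25 - 5*v)/4 = -4 + (25/4 - 5*v/4) = 9/4 - 5*v/4)
a(E) = -7/3 + E*(9/4 - E/4)/3 (a(E) = -7/3 + (E*((9/4 - 5*E/4) + E))/3 = -7/3 + (E*(9/4 - E/4))/3 = -7/3 + E*(9/4 - E/4)/3)
I = -125/216 (I = (-7/3 - 1/12*3² + (¾)*3)³ = (-7/3 - 1/12*9 + 9/4)³ = (-7/3 - ¾ + 9/4)³ = (-⅚)³ = -125/216 ≈ -0.57870)
I + (14*g(-5, -1))*22 = -125/216 + (14*5)*22 = -125/216 + 70*22 = -125/216 + 1540 = 332515/216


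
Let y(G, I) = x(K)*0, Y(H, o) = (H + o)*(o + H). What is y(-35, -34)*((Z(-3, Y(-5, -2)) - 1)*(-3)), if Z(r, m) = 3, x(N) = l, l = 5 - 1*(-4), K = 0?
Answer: 0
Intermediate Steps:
l = 9 (l = 5 + 4 = 9)
Y(H, o) = (H + o)**2 (Y(H, o) = (H + o)*(H + o) = (H + o)**2)
x(N) = 9
y(G, I) = 0 (y(G, I) = 9*0 = 0)
y(-35, -34)*((Z(-3, Y(-5, -2)) - 1)*(-3)) = 0*((3 - 1)*(-3)) = 0*(2*(-3)) = 0*(-6) = 0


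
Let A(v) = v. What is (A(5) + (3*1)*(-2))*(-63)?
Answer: 63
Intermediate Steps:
(A(5) + (3*1)*(-2))*(-63) = (5 + (3*1)*(-2))*(-63) = (5 + 3*(-2))*(-63) = (5 - 6)*(-63) = -1*(-63) = 63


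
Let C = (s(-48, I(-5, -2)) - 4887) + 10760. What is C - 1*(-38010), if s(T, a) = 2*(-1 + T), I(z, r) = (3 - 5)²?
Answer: 43785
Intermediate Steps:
I(z, r) = 4 (I(z, r) = (-2)² = 4)
s(T, a) = -2 + 2*T
C = 5775 (C = ((-2 + 2*(-48)) - 4887) + 10760 = ((-2 - 96) - 4887) + 10760 = (-98 - 4887) + 10760 = -4985 + 10760 = 5775)
C - 1*(-38010) = 5775 - 1*(-38010) = 5775 + 38010 = 43785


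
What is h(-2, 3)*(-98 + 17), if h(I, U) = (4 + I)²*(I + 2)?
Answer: 0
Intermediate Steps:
h(I, U) = (4 + I)²*(2 + I)
h(-2, 3)*(-98 + 17) = ((4 - 2)²*(2 - 2))*(-98 + 17) = (2²*0)*(-81) = (4*0)*(-81) = 0*(-81) = 0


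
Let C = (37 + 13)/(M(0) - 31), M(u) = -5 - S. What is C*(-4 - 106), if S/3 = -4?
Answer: 1375/6 ≈ 229.17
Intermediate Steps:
S = -12 (S = 3*(-4) = -12)
M(u) = 7 (M(u) = -5 - 1*(-12) = -5 + 12 = 7)
C = -25/12 (C = (37 + 13)/(7 - 31) = 50/(-24) = 50*(-1/24) = -25/12 ≈ -2.0833)
C*(-4 - 106) = -25*(-4 - 106)/12 = -25/12*(-110) = 1375/6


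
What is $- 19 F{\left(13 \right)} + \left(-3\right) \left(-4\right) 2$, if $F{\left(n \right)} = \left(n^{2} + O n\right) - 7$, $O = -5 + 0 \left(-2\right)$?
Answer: $-1819$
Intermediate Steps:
$O = -5$ ($O = -5 + 0 = -5$)
$F{\left(n \right)} = -7 + n^{2} - 5 n$ ($F{\left(n \right)} = \left(n^{2} - 5 n\right) - 7 = -7 + n^{2} - 5 n$)
$- 19 F{\left(13 \right)} + \left(-3\right) \left(-4\right) 2 = - 19 \left(-7 + 13^{2} - 65\right) + \left(-3\right) \left(-4\right) 2 = - 19 \left(-7 + 169 - 65\right) + 12 \cdot 2 = \left(-19\right) 97 + 24 = -1843 + 24 = -1819$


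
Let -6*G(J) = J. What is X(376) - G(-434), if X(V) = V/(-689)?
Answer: -150641/2067 ≈ -72.879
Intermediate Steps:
G(J) = -J/6
X(V) = -V/689
X(376) - G(-434) = -1/689*376 - (-1)*(-434)/6 = -376/689 - 1*217/3 = -376/689 - 217/3 = -150641/2067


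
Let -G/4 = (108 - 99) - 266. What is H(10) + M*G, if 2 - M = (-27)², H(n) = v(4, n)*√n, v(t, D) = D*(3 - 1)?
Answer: -747356 + 20*√10 ≈ -7.4729e+5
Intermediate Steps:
v(t, D) = 2*D (v(t, D) = D*2 = 2*D)
H(n) = 2*n^(3/2) (H(n) = (2*n)*√n = 2*n^(3/2))
G = 1028 (G = -4*((108 - 99) - 266) = -4*(9 - 266) = -4*(-257) = 1028)
M = -727 (M = 2 - 1*(-27)² = 2 - 1*729 = 2 - 729 = -727)
H(10) + M*G = 2*10^(3/2) - 727*1028 = 2*(10*√10) - 747356 = 20*√10 - 747356 = -747356 + 20*√10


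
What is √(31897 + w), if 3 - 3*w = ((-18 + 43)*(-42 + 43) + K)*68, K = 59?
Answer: √29994 ≈ 173.19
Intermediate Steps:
w = -1903 (w = 1 - ((-18 + 43)*(-42 + 43) + 59)*68/3 = 1 - (25*1 + 59)*68/3 = 1 - (25 + 59)*68/3 = 1 - 28*68 = 1 - ⅓*5712 = 1 - 1904 = -1903)
√(31897 + w) = √(31897 - 1903) = √29994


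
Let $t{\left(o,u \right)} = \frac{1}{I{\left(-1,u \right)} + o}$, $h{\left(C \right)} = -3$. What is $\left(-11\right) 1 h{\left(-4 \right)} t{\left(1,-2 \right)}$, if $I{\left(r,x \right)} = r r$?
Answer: $\frac{33}{2} \approx 16.5$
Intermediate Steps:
$I{\left(r,x \right)} = r^{2}$
$t{\left(o,u \right)} = \frac{1}{1 + o}$ ($t{\left(o,u \right)} = \frac{1}{\left(-1\right)^{2} + o} = \frac{1}{1 + o}$)
$\left(-11\right) 1 h{\left(-4 \right)} t{\left(1,-2 \right)} = \left(-11\right) 1 \left(- \frac{3}{1 + 1}\right) = - 11 \left(- \frac{3}{2}\right) = - 11 \left(\left(-3\right) \frac{1}{2}\right) = \left(-11\right) \left(- \frac{3}{2}\right) = \frac{33}{2}$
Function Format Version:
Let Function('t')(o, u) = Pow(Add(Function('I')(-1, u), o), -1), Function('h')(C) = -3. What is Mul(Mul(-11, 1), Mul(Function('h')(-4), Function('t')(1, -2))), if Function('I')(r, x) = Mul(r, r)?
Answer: Rational(33, 2) ≈ 16.500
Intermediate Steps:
Function('I')(r, x) = Pow(r, 2)
Function('t')(o, u) = Pow(Add(1, o), -1) (Function('t')(o, u) = Pow(Add(Pow(-1, 2), o), -1) = Pow(Add(1, o), -1))
Mul(Mul(-11, 1), Mul(Function('h')(-4), Function('t')(1, -2))) = Mul(Mul(-11, 1), Mul(-3, Pow(Add(1, 1), -1))) = Mul(-11, Mul(-3, Pow(2, -1))) = Mul(-11, Mul(-3, Rational(1, 2))) = Mul(-11, Rational(-3, 2)) = Rational(33, 2)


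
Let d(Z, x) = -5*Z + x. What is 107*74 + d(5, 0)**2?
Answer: 8543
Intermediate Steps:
d(Z, x) = x - 5*Z
107*74 + d(5, 0)**2 = 107*74 + (0 - 5*5)**2 = 7918 + (0 - 25)**2 = 7918 + (-25)**2 = 7918 + 625 = 8543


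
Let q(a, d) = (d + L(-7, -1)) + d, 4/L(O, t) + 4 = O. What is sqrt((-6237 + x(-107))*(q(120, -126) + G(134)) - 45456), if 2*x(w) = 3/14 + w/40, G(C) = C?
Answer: sqrt(33537503670)/220 ≈ 832.42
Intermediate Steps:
L(O, t) = 4/(-4 + O)
x(w) = 3/28 + w/80 (x(w) = (3/14 + w/40)/2 = 3/28 + w/80)
q(a, d) = -4/11 + 2*d (q(a, d) = (d + 4/(-4 - 7)) + d = (d + 4/(-11)) + d = (d + 4*(-1/11)) + d = (d - 4/11) + d = (-4/11 + d) + d = -4/11 + 2*d)
sqrt((-6237 + x(-107))*(q(120, -126) + G(134)) - 45456) = sqrt((-6237 + (3/28 + (1/80)*(-107)))*((-4/11 + 2*(-126)) + 134) - 45456) = sqrt((-6237 + (3/28 - 107/80))*((-4/11 - 252) + 134) - 45456) = sqrt((-6237 - 689/560)*(-2776/11 + 134) - 45456) = sqrt(-3493409/560*(-1302/11) - 45456) = sqrt(324887037/440 - 45456) = sqrt(304886397/440) = sqrt(33537503670)/220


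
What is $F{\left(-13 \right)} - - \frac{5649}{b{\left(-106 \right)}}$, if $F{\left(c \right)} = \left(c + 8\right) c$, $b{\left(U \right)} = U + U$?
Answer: $\frac{8131}{212} \approx 38.354$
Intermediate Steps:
$b{\left(U \right)} = 2 U$
$F{\left(c \right)} = c \left(8 + c\right)$ ($F{\left(c \right)} = \left(8 + c\right) c = c \left(8 + c\right)$)
$F{\left(-13 \right)} - - \frac{5649}{b{\left(-106 \right)}} = - 13 \left(8 - 13\right) - - \frac{5649}{2 \left(-106\right)} = \left(-13\right) \left(-5\right) - - \frac{5649}{-212} = 65 - \left(-5649\right) \left(- \frac{1}{212}\right) = 65 - \frac{5649}{212} = \frac{8131}{212}$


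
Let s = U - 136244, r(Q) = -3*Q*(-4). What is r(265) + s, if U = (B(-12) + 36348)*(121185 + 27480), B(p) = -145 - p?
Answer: 5383769911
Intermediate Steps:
r(Q) = 12*Q
U = 5383902975 (U = ((-145 - 1*(-12)) + 36348)*(121185 + 27480) = ((-145 + 12) + 36348)*148665 = (-133 + 36348)*148665 = 36215*148665 = 5383902975)
s = 5383766731 (s = 5383902975 - 136244 = 5383766731)
r(265) + s = 12*265 + 5383766731 = 3180 + 5383766731 = 5383769911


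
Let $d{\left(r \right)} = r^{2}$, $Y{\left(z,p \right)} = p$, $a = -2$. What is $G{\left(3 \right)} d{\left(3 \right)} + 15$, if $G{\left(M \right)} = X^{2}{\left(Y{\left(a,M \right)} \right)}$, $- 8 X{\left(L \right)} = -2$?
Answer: $\frac{249}{16} \approx 15.563$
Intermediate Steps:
$X{\left(L \right)} = \frac{1}{4}$ ($X{\left(L \right)} = \left(- \frac{1}{8}\right) \left(-2\right) = \frac{1}{4}$)
$G{\left(M \right)} = \frac{1}{16}$ ($G{\left(M \right)} = \left(\frac{1}{4}\right)^{2} = \frac{1}{16}$)
$G{\left(3 \right)} d{\left(3 \right)} + 15 = \frac{3^{2}}{16} + 15 = \frac{1}{16} \cdot 9 + 15 = \frac{9}{16} + 15 = \frac{249}{16}$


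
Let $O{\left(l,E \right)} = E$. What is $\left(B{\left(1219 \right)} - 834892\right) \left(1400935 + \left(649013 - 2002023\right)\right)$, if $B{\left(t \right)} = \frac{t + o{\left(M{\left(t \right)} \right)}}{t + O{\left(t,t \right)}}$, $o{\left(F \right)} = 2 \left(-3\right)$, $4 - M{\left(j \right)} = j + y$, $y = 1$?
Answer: $- \frac{97549683272775}{2438} \approx -4.0012 \cdot 10^{10}$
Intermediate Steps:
$M{\left(j \right)} = 3 - j$ ($M{\left(j \right)} = 4 - \left(j + 1\right) = 4 - \left(1 + j\right) = 3 - j$)
$o{\left(F \right)} = -6$
$B{\left(t \right)} = \frac{-6 + t}{2 t}$ ($B{\left(t \right)} = \frac{t - 6}{t + t} = \frac{-6 + t}{2 t}$)
$\left(B{\left(1219 \right)} - 834892\right) \left(1400935 + \left(649013 - 2002023\right)\right) = \left(\frac{-6 + 1219}{2 \cdot 1219} - 834892\right) \left(1400935 + \left(649013 - 2002023\right)\right) = \left(\frac{1}{2} \cdot \frac{1}{1219} \cdot 1213 - 834892\right) \left(1400935 + \left(649013 - 2002023\right)\right) = \left(\frac{1213}{2438} - 834892\right) \left(1400935 - 1353010\right) = \left(- \frac{2035465483}{2438}\right) 47925 = - \frac{97549683272775}{2438}$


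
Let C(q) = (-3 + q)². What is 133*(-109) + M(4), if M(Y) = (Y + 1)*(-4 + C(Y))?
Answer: -14512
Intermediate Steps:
M(Y) = (1 + Y)*(-4 + (-3 + Y)²) (M(Y) = (Y + 1)*(-4 + (-3 + Y)²) = (1 + Y)*(-4 + (-3 + Y)²))
133*(-109) + M(4) = 133*(-109) + (5 + 4³ - 1*4 - 5*4²) = -14497 + (5 + 64 - 4 - 5*16) = -14497 + (5 + 64 - 4 - 80) = -14497 - 15 = -14512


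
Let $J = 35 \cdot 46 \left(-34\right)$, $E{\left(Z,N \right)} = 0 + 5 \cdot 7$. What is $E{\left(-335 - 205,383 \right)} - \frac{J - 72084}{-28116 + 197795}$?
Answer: $\frac{6065589}{169679} \approx 35.747$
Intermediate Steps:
$E{\left(Z,N \right)} = 35$ ($E{\left(Z,N \right)} = 0 + 35 = 35$)
$J = -54740$ ($J = 1610 \left(-34\right) = -54740$)
$E{\left(-335 - 205,383 \right)} - \frac{J - 72084}{-28116 + 197795} = 35 - \frac{-54740 - 72084}{-28116 + 197795} = 35 - - \frac{126824}{169679} = 35 + \frac{126824}{169679} = \frac{6065589}{169679}$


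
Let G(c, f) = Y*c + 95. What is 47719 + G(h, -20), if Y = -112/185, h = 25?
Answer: 1768558/37 ≈ 47799.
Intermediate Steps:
Y = -112/185 (Y = -112*1/185 = -112/185 ≈ -0.60541)
G(c, f) = 95 - 112*c/185 (G(c, f) = -112*c/185 + 95 = 95 - 112*c/185)
47719 + G(h, -20) = 47719 + (95 - 112/185*25) = 47719 + (95 - 560/37) = 47719 + 2955/37 = 1768558/37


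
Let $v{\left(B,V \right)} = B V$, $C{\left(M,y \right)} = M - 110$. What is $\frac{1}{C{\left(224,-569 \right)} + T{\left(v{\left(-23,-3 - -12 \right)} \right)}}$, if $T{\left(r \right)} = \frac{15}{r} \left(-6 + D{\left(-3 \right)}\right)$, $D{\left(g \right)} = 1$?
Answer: $\frac{69}{7891} \approx 0.0087441$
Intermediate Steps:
$C{\left(M,y \right)} = -110 + M$
$T{\left(r \right)} = - \frac{75}{r}$ ($T{\left(r \right)} = \frac{15}{r} \left(-6 + 1\right) = \frac{15}{r} \left(-5\right) = - \frac{75}{r}$)
$\frac{1}{C{\left(224,-569 \right)} + T{\left(v{\left(-23,-3 - -12 \right)} \right)}} = \frac{1}{\left(-110 + 224\right) - \frac{75}{\left(-23\right) \left(-3 - -12\right)}} = \frac{1}{114 - \frac{75}{\left(-23\right) \left(-3 + 12\right)}} = \frac{1}{114 - \frac{75}{\left(-23\right) 9}} = \frac{1}{114 - \frac{75}{-207}} = \frac{1}{114 - - \frac{25}{69}} = \frac{1}{114 + \frac{25}{69}} = \frac{1}{\frac{7891}{69}} = \frac{69}{7891}$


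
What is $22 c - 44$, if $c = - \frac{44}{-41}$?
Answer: $- \frac{836}{41} \approx -20.39$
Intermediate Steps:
$c = \frac{44}{41}$ ($c = \left(-44\right) \left(- \frac{1}{41}\right) = \frac{44}{41} \approx 1.0732$)
$22 c - 44 = 22 \cdot \frac{44}{41} - 44 = \frac{968}{41} - 44 = - \frac{836}{41}$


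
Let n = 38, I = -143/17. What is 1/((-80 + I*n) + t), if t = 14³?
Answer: 17/39854 ≈ 0.00042656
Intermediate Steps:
t = 2744
I = -143/17 (I = -143*1/17 = -143/17 ≈ -8.4118)
1/((-80 + I*n) + t) = 1/((-80 - 143/17*38) + 2744) = 1/((-80 - 5434/17) + 2744) = 1/(-6794/17 + 2744) = 1/(39854/17) = 17/39854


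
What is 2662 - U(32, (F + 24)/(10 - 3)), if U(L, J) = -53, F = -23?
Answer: 2715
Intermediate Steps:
2662 - U(32, (F + 24)/(10 - 3)) = 2662 - 1*(-53) = 2662 + 53 = 2715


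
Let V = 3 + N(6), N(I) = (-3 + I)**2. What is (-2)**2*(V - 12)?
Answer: 0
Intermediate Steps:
V = 12 (V = 3 + (-3 + 6)**2 = 3 + 3**2 = 3 + 9 = 12)
(-2)**2*(V - 12) = (-2)**2*(12 - 12) = 4*0 = 0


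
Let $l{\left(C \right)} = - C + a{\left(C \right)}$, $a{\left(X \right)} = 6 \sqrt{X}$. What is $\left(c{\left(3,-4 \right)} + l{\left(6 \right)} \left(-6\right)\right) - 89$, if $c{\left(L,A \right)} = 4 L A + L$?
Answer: $-98 - 36 \sqrt{6} \approx -186.18$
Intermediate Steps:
$c{\left(L,A \right)} = L + 4 A L$ ($c{\left(L,A \right)} = 4 A L + L = L + 4 A L$)
$l{\left(C \right)} = - C + 6 \sqrt{C}$
$\left(c{\left(3,-4 \right)} + l{\left(6 \right)} \left(-6\right)\right) - 89 = \left(3 \left(1 + 4 \left(-4\right)\right) + \left(\left(-1\right) 6 + 6 \sqrt{6}\right) \left(-6\right)\right) - 89 = \left(3 \left(1 - 16\right) + \left(-6 + 6 \sqrt{6}\right) \left(-6\right)\right) - 89 = \left(3 \left(-15\right) + \left(36 - 36 \sqrt{6}\right)\right) - 89 = \left(-45 + \left(36 - 36 \sqrt{6}\right)\right) - 89 = \left(-9 - 36 \sqrt{6}\right) - 89 = -98 - 36 \sqrt{6}$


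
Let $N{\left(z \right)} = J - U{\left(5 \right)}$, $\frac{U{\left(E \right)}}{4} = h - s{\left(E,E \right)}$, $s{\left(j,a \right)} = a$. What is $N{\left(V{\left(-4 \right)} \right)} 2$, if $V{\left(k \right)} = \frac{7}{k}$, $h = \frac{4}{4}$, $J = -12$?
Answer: $8$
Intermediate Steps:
$h = 1$ ($h = 4 \cdot \frac{1}{4} = 1$)
$U{\left(E \right)} = 4 - 4 E$ ($U{\left(E \right)} = 4 \left(1 - E\right) = 4 - 4 E$)
$N{\left(z \right)} = 4$ ($N{\left(z \right)} = -12 - \left(4 - 20\right) = -12 - -16 = -12 + 16 = 4$)
$N{\left(V{\left(-4 \right)} \right)} 2 = 4 \cdot 2 = 8$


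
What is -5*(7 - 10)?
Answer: 15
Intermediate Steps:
-5*(7 - 10) = -5*(-3) = 15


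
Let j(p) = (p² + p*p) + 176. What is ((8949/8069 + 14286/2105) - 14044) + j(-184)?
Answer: 914687643159/16985245 ≈ 53852.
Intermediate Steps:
j(p) = 176 + 2*p² (j(p) = (p² + p²) + 176 = 2*p² + 176 = 176 + 2*p²)
((8949/8069 + 14286/2105) - 14044) + j(-184) = ((8949/8069 + 14286/2105) - 14044) + (176 + 2*(-184)²) = ((8949*(1/8069) + 14286*(1/2105)) - 14044) + (176 + 2*33856) = ((8949/8069 + 14286/2105) - 14044) + (176 + 67712) = (134111379/16985245 - 14044) + 67888 = -238406669401/16985245 + 67888 = 914687643159/16985245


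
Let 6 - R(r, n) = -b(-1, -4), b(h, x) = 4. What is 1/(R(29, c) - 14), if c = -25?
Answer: -¼ ≈ -0.25000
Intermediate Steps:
R(r, n) = 10 (R(r, n) = 6 - (-1)*4 = 6 - 1*(-4) = 6 + 4 = 10)
1/(R(29, c) - 14) = 1/(10 - 14) = 1/(-4) = -¼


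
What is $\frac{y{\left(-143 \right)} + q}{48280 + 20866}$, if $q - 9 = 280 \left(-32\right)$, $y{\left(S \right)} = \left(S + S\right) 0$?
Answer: $- \frac{8951}{69146} \approx -0.12945$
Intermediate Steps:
$y{\left(S \right)} = 0$ ($y{\left(S \right)} = 2 S 0 = 0$)
$q = -8951$ ($q = 9 + 280 \left(-32\right) = 9 - 8960 = -8951$)
$\frac{y{\left(-143 \right)} + q}{48280 + 20866} = \frac{0 - 8951}{48280 + 20866} = - \frac{8951}{69146}$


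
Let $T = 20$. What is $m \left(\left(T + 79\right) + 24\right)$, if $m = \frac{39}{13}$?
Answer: $369$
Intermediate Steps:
$m = 3$ ($m = 39 \cdot \frac{1}{13} = 3$)
$m \left(\left(T + 79\right) + 24\right) = 3 \left(\left(20 + 79\right) + 24\right) = 3 \left(99 + 24\right) = 3 \cdot 123 = 369$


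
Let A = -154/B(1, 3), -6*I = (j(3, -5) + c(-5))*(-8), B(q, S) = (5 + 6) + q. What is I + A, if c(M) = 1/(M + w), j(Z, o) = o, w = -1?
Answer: -355/18 ≈ -19.722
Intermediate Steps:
B(q, S) = 11 + q
c(M) = 1/(-1 + M) (c(M) = 1/(M - 1) = 1/(-1 + M))
I = -62/9 (I = -(-5 + 1/(-1 - 5))*(-8)/6 = -(-5 + 1/(-6))*(-8)/6 = -(-5 - ⅙)*(-8)/6 = -(-31)*(-8)/36 = -⅙*124/3 = -62/9 ≈ -6.8889)
A = -77/6 (A = -154/(11 + 1) = -154/12 = -154*1/12 = -77/6 ≈ -12.833)
I + A = -62/9 - 77/6 = -355/18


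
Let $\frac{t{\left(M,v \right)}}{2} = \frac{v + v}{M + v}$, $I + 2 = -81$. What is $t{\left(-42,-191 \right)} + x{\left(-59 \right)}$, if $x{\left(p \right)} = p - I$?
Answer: $\frac{6356}{233} \approx 27.279$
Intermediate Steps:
$I = -83$ ($I = -2 - 81 = -83$)
$t{\left(M,v \right)} = \frac{4 v}{M + v}$ ($t{\left(M,v \right)} = 2 \frac{v + v}{M + v} = 2 \frac{2 v}{M + v} = \frac{4 v}{M + v}$)
$x{\left(p \right)} = 83 + p$ ($x{\left(p \right)} = p - -83 = p + 83 = 83 + p$)
$t{\left(-42,-191 \right)} + x{\left(-59 \right)} = 4 \left(-191\right) \frac{1}{-42 - 191} + \left(83 - 59\right) = 4 \left(-191\right) \frac{1}{-233} + 24 = 4 \left(-191\right) \left(- \frac{1}{233}\right) + 24 = \frac{764}{233} + 24 = \frac{6356}{233}$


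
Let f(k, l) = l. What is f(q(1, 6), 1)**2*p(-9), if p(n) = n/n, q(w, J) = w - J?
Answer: 1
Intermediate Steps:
p(n) = 1
f(q(1, 6), 1)**2*p(-9) = 1**2*1 = 1*1 = 1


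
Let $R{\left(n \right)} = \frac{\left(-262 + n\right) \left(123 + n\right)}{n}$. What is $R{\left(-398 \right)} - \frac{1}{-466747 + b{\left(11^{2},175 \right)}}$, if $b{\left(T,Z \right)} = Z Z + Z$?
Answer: $- \frac{39562190051}{86753453} \approx -456.03$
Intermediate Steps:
$b{\left(T,Z \right)} = Z + Z^{2}$ ($b{\left(T,Z \right)} = Z^{2} + Z = Z + Z^{2}$)
$R{\left(n \right)} = \frac{\left(-262 + n\right) \left(123 + n\right)}{n}$
$R{\left(-398 \right)} - \frac{1}{-466747 + b{\left(11^{2},175 \right)}} = \left(-139 - 398 - \frac{32226}{-398}\right) - \frac{1}{-466747 + 175 \left(1 + 175\right)} = \left(-139 - 398 - - \frac{16113}{199}\right) - \frac{1}{-466747 + 175 \cdot 176} = \left(-139 - 398 + \frac{16113}{199}\right) - \frac{1}{-466747 + 30800} = - \frac{90750}{199} - \frac{1}{-435947} = - \frac{90750}{199} - - \frac{1}{435947} = - \frac{90750}{199} + \frac{1}{435947} = - \frac{39562190051}{86753453}$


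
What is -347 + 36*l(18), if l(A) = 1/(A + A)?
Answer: -346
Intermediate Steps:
l(A) = 1/(2*A)
-347 + 36*l(18) = -347 + 36*((½)/18) = -347 + 36*((½)*(1/18)) = -347 + 36*(1/36) = -347 + 1 = -346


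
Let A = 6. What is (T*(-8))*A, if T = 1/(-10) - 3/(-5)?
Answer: -24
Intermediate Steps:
T = 1/2 (T = 1*(-1/10) - 3*(-1/5) = -1/10 + 3/5 = 1/2 ≈ 0.50000)
(T*(-8))*A = ((1/2)*(-8))*6 = -4*6 = -24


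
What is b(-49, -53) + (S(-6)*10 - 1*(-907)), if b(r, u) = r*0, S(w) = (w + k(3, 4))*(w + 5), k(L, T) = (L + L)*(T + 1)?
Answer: 667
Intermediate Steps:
k(L, T) = 2*L*(1 + T) (k(L, T) = (2*L)*(1 + T) = 2*L*(1 + T))
S(w) = (5 + w)*(30 + w) (S(w) = (w + 2*3*(1 + 4))*(w + 5) = (w + 2*3*5)*(5 + w) = (w + 30)*(5 + w) = (30 + w)*(5 + w) = (5 + w)*(30 + w))
b(r, u) = 0
b(-49, -53) + (S(-6)*10 - 1*(-907)) = 0 + ((150 + (-6)**2 + 35*(-6))*10 - 1*(-907)) = 0 + ((150 + 36 - 210)*10 + 907) = 0 + (-24*10 + 907) = 0 + (-240 + 907) = 0 + 667 = 667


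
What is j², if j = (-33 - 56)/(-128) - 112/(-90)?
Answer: 124835929/33177600 ≈ 3.7627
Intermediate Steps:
j = 11173/5760 (j = -89*(-1/128) - 112*(-1/90) = 89/128 + 56/45 = 11173/5760 ≈ 1.9398)
j² = (11173/5760)² = 124835929/33177600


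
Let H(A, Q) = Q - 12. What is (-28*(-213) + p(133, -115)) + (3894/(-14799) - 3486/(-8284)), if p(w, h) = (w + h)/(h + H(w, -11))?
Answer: 2802777775903/469947178 ≈ 5964.0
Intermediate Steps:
H(A, Q) = -12 + Q
p(w, h) = (h + w)/(-23 + h) (p(w, h) = (w + h)/(h + (-12 - 11)) = (h + w)/(h - 23) = (h + w)/(-23 + h))
(-28*(-213) + p(133, -115)) + (3894/(-14799) - 3486/(-8284)) = (-28*(-213) + (-115 + 133)/(-23 - 115)) + (3894/(-14799) - 3486/(-8284)) = (5964 + 18/(-138)) + (3894*(-1/14799) - 3486*(-1/8284)) = (5964 - 1/138*18) + (-1298/4933 + 1743/4142) = (5964 - 3/23) + 3221903/20432486 = 137169/23 + 3221903/20432486 = 2802777775903/469947178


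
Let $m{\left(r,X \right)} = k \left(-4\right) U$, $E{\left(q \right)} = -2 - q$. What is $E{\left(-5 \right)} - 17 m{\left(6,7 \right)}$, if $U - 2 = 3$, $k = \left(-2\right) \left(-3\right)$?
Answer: $2043$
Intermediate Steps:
$k = 6$
$U = 5$ ($U = 2 + 3 = 5$)
$m{\left(r,X \right)} = -120$ ($m{\left(r,X \right)} = 6 \left(-4\right) 5 = \left(-24\right) 5 = -120$)
$E{\left(-5 \right)} - 17 m{\left(6,7 \right)} = \left(-2 - -5\right) - -2040 = \left(-2 + 5\right) + 2040 = 3 + 2040 = 2043$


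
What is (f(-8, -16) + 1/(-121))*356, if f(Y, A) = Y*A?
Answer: 5513372/121 ≈ 45565.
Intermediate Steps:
f(Y, A) = A*Y
(f(-8, -16) + 1/(-121))*356 = (-16*(-8) + 1/(-121))*356 = (128 - 1/121)*356 = (15487/121)*356 = 5513372/121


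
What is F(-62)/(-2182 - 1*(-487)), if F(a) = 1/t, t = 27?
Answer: -1/45765 ≈ -2.1851e-5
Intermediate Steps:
F(a) = 1/27
F(-62)/(-2182 - 1*(-487)) = 1/(27*(-2182 - 1*(-487))) = 1/(27*(-2182 + 487)) = (1/27)/(-1695) = (1/27)*(-1/1695) = -1/45765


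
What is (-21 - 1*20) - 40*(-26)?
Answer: 999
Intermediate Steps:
(-21 - 1*20) - 40*(-26) = (-21 - 20) + 1040 = -41 + 1040 = 999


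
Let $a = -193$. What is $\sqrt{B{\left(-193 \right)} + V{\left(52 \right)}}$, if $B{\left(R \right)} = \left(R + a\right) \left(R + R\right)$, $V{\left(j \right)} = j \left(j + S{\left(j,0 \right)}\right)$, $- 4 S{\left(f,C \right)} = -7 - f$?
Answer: $\sqrt{152467} \approx 390.47$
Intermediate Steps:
$S{\left(f,C \right)} = \frac{7}{4} + \frac{f}{4}$ ($S{\left(f,C \right)} = - \frac{-7 - f}{4} = \frac{7}{4} + \frac{f}{4}$)
$V{\left(j \right)} = j \left(\frac{7}{4} + \frac{5 j}{4}\right)$ ($V{\left(j \right)} = j \left(j + \left(\frac{7}{4} + \frac{j}{4}\right)\right) = j \left(\frac{7}{4} + \frac{5 j}{4}\right)$)
$B{\left(R \right)} = 2 R \left(-193 + R\right)$ ($B{\left(R \right)} = \left(R - 193\right) \left(R + R\right) = \left(-193 + R\right) 2 R = 2 R \left(-193 + R\right)$)
$\sqrt{B{\left(-193 \right)} + V{\left(52 \right)}} = \sqrt{2 \left(-193\right) \left(-193 - 193\right) + \frac{1}{4} \cdot 52 \left(7 + 5 \cdot 52\right)} = \sqrt{2 \left(-193\right) \left(-386\right) + \frac{1}{4} \cdot 52 \left(7 + 260\right)} = \sqrt{148996 + \frac{1}{4} \cdot 52 \cdot 267} = \sqrt{148996 + 3471} = \sqrt{152467}$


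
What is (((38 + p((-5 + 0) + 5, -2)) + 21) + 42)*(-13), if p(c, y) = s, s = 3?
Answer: -1352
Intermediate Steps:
p(c, y) = 3
(((38 + p((-5 + 0) + 5, -2)) + 21) + 42)*(-13) = (((38 + 3) + 21) + 42)*(-13) = ((41 + 21) + 42)*(-13) = (62 + 42)*(-13) = 104*(-13) = -1352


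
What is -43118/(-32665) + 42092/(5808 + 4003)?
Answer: 1797965878/320476315 ≈ 5.6103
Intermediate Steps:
-43118/(-32665) + 42092/(5808 + 4003) = -43118*(-1/32665) + 42092/9811 = 43118/32665 + 42092*(1/9811) = 43118/32665 + 42092/9811 = 1797965878/320476315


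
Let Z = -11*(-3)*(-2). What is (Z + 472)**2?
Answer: 164836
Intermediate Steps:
Z = -66 (Z = 33*(-2) = -66)
(Z + 472)**2 = (-66 + 472)**2 = 406**2 = 164836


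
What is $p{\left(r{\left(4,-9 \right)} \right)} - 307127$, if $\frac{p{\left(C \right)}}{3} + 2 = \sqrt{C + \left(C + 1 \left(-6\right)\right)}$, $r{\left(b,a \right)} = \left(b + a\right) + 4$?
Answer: $-307133 + 6 i \sqrt{2} \approx -3.0713 \cdot 10^{5} + 8.4853 i$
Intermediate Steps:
$r{\left(b,a \right)} = 4 + a + b$ ($r{\left(b,a \right)} = \left(a + b\right) + 4 = 4 + a + b$)
$p{\left(C \right)} = -6 + 3 \sqrt{-6 + 2 C}$ ($p{\left(C \right)} = -6 + 3 \sqrt{C + \left(C + 1 \left(-6\right)\right)} = -6 + 3 \sqrt{C + \left(C - 6\right)} = -6 + 3 \sqrt{C + \left(-6 + C\right)} = -6 + 3 \sqrt{-6 + 2 C}$)
$p{\left(r{\left(4,-9 \right)} \right)} - 307127 = \left(-6 + 3 \sqrt{-6 + 2 \left(4 - 9 + 4\right)}\right) - 307127 = \left(-6 + 3 \sqrt{-6 + 2 \left(-1\right)}\right) - 307127 = \left(-6 + 3 \sqrt{-6 - 2}\right) - 307127 = \left(-6 + 3 \sqrt{-8}\right) - 307127 = \left(-6 + 3 \cdot 2 i \sqrt{2}\right) - 307127 = \left(-6 + 6 i \sqrt{2}\right) - 307127 = -307133 + 6 i \sqrt{2}$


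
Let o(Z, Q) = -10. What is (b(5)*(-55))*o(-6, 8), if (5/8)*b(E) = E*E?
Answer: 22000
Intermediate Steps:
b(E) = 8*E**2/5 (b(E) = 8*(E*E)/5 = 8*E**2/5)
(b(5)*(-55))*o(-6, 8) = (((8/5)*5**2)*(-55))*(-10) = (((8/5)*25)*(-55))*(-10) = (40*(-55))*(-10) = -2200*(-10) = 22000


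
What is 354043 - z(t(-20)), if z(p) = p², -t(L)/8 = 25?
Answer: 314043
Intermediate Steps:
t(L) = -200 (t(L) = -8*25 = -200)
354043 - z(t(-20)) = 354043 - 1*(-200)² = 354043 - 1*40000 = 354043 - 40000 = 314043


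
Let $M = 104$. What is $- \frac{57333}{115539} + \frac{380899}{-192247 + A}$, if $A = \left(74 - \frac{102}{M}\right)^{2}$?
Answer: $- \frac{49325555232017}{19465189584327} \approx -2.534$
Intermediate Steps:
$A = \frac{14417209}{2704}$ ($A = \left(74 - \frac{102}{104}\right)^{2} = \left(74 - \frac{51}{52}\right)^{2} = \left(\frac{3797}{52}\right)^{2} = \frac{14417209}{2704} \approx 5331.8$)
$- \frac{57333}{115539} + \frac{380899}{-192247 + A} = - \frac{57333}{115539} + \frac{380899}{-192247 + \frac{14417209}{2704}} = \left(-57333\right) \frac{1}{115539} + \frac{380899}{- \frac{505418679}{2704}} = - \frac{19111}{38513} + 380899 \left(- \frac{2704}{505418679}\right) = - \frac{19111}{38513} - \frac{1029950896}{505418679} = - \frac{49325555232017}{19465189584327}$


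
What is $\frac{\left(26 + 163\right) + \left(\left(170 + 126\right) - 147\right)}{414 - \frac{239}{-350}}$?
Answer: $\frac{118300}{145139} \approx 0.81508$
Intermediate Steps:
$\frac{\left(26 + 163\right) + \left(\left(170 + 126\right) - 147\right)}{414 - \frac{239}{-350}} = \frac{189 + \left(296 - 147\right)}{414 - - \frac{239}{350}} = \frac{189 + 149}{414 + \frac{239}{350}} = \frac{338}{\frac{145139}{350}} = 338 \cdot \frac{350}{145139} = \frac{118300}{145139}$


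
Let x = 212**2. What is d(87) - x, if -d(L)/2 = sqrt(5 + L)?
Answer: -44944 - 4*sqrt(23) ≈ -44963.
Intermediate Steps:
d(L) = -2*sqrt(5 + L)
x = 44944
d(87) - x = -2*sqrt(5 + 87) - 1*44944 = -4*sqrt(23) - 44944 = -44944 - 4*sqrt(23)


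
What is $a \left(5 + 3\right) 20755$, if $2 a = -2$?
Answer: $-166040$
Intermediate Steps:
$a = -1$ ($a = \frac{1}{2} \left(-2\right) = -1$)
$a \left(5 + 3\right) 20755 = - (5 + 3) 20755 = \left(-1\right) 8 \cdot 20755 = \left(-8\right) 20755 = -166040$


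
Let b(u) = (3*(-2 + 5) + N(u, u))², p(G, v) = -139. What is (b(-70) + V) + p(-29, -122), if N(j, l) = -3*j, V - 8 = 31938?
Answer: 79768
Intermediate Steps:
V = 31946 (V = 8 + 31938 = 31946)
b(u) = (9 - 3*u)² (b(u) = (3*(-2 + 5) - 3*u)² = (3*3 - 3*u)² = (9 - 3*u)²)
(b(-70) + V) + p(-29, -122) = (9*(-3 - 70)² + 31946) - 139 = (9*(-73)² + 31946) - 139 = (9*5329 + 31946) - 139 = (47961 + 31946) - 139 = 79907 - 139 = 79768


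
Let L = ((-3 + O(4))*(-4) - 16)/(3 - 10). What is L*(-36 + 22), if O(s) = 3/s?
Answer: -14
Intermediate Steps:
L = 1 (L = ((-3 + 3/4)*(-4) - 16)/(3 - 10) = ((-3 + 3*(¼))*(-4) - 16)/(-7) = ((-3 + ¾)*(-4) - 16)*(-⅐) = (-9/4*(-4) - 16)*(-⅐) = (9 - 16)*(-⅐) = -7*(-⅐) = 1)
L*(-36 + 22) = 1*(-36 + 22) = 1*(-14) = -14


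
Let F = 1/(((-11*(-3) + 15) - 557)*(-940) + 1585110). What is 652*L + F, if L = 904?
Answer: 1216284666561/2063570 ≈ 5.8941e+5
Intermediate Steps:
F = 1/2063570 (F = 1/(((33 + 15) - 557)*(-940) + 1585110) = 1/((48 - 557)*(-940) + 1585110) = 1/(-509*(-940) + 1585110) = 1/(478460 + 1585110) = 1/2063570 ≈ 4.8460e-7)
652*L + F = 652*904 + 1/2063570 = 589408 + 1/2063570 = 1216284666561/2063570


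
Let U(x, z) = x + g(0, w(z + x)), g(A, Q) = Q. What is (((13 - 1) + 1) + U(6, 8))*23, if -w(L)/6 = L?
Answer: -1495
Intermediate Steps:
w(L) = -6*L
U(x, z) = -6*z - 5*x (U(x, z) = x - 6*(z + x) = x - 6*(x + z) = x + (-6*x - 6*z) = -6*z - 5*x)
(((13 - 1) + 1) + U(6, 8))*23 = (((13 - 1) + 1) + (-6*8 - 5*6))*23 = ((12 + 1) + (-48 - 30))*23 = (13 - 78)*23 = -65*23 = -1495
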